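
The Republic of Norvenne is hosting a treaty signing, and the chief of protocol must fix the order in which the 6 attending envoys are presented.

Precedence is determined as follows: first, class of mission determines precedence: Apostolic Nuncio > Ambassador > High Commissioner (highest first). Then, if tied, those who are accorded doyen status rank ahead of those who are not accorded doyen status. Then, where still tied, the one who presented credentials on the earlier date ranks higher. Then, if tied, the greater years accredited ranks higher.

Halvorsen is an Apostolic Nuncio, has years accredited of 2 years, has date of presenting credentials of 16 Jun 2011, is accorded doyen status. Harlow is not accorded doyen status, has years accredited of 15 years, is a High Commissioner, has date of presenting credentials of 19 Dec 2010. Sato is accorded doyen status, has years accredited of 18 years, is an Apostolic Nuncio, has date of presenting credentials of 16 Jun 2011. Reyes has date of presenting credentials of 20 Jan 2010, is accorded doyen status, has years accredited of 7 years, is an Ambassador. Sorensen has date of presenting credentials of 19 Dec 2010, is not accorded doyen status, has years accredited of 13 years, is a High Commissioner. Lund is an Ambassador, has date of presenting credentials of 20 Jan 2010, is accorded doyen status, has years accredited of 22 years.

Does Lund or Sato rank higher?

By class of mission: Sato and Halvorsen (Apostolic Nuncio); then Lund and Reyes (Ambassador); then Harlow and Sorensen (High Commissioner).
Sato and Halvorsen are each accorded doyen status, so the next rule applies.
Sato and Halvorsen both have date of presenting credentials 16 Jun 2011, so the next rule applies.
Among Sato and Halvorsen, by years accredited (higher first): Sato (18 years) before Halvorsen (2 years).
Lund and Reyes are each accorded doyen status, so the next rule applies.
Lund and Reyes both have date of presenting credentials 20 Jan 2010, so the next rule applies.
Among Lund and Reyes, by years accredited (higher first): Lund (22 years) before Reyes (7 years).
Harlow and Sorensen are each not accorded doyen status, so the next rule applies.
Harlow and Sorensen both have date of presenting credentials 19 Dec 2010, so the next rule applies.
Among Harlow and Sorensen, by years accredited (higher first): Harlow (15 years) before Sorensen (13 years).
So Sato takes precedence.

Sato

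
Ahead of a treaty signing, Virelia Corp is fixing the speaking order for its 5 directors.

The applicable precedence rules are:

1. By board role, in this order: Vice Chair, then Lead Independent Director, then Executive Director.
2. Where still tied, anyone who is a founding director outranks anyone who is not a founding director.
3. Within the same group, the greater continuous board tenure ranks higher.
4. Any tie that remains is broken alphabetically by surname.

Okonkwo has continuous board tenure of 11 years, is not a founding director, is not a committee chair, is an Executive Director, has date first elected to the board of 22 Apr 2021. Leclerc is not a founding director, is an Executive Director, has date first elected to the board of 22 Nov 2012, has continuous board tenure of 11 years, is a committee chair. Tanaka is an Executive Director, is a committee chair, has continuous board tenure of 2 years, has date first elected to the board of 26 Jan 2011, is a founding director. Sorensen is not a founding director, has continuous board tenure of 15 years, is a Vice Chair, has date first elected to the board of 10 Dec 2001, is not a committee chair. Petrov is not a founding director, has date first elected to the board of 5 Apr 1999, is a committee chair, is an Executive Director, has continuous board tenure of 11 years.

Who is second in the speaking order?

By board role: Sorensen (Vice Chair); then Tanaka, Leclerc, Okonkwo and Petrov (Executive Director).
Among Tanaka, Leclerc, Okonkwo and Petrov, a founding director before not a founding director: Tanaka (a founding director) before Leclerc, Okonkwo and Petrov (not a founding director).
Leclerc, Okonkwo and Petrov all have continuous board tenure 11 years, so the next rule applies.
Among Leclerc, Okonkwo and Petrov, alphabetically by surname: Leclerc before Okonkwo before Petrov.
Order: Sorensen, Tanaka, Leclerc, Okonkwo, Petrov.

Tanaka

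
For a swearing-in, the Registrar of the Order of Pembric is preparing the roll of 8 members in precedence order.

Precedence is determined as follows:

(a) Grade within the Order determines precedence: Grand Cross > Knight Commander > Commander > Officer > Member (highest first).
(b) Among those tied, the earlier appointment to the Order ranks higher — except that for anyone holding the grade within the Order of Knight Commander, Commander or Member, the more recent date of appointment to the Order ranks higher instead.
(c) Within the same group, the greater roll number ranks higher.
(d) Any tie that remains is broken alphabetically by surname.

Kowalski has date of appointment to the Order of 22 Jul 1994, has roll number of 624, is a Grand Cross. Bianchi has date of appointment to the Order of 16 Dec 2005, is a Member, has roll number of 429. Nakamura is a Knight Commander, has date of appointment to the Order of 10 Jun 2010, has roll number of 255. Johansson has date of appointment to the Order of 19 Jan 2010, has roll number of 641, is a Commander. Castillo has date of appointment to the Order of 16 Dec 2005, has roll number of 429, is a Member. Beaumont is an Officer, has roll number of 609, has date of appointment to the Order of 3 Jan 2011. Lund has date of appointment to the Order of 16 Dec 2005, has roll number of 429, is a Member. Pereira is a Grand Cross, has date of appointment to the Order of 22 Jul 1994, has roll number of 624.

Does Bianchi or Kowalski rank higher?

Kowalski

By grade within the Order: Kowalski and Pereira (Grand Cross); then Nakamura (Knight Commander); then Johansson (Commander); then Beaumont (Officer); then Bianchi, Castillo and Lund (Member).
Kowalski and Pereira both have date of appointment to the Order 22 Jul 1994, so the next rule applies.
Kowalski and Pereira both have roll number 624, so the next rule applies.
Among Kowalski and Pereira, alphabetically by surname: Kowalski before Pereira.
Bianchi, Castillo and Lund all have date of appointment to the Order 16 Dec 2005, so the next rule applies.
Bianchi, Castillo and Lund all have roll number 429, so the next rule applies.
Among Bianchi, Castillo and Lund, alphabetically by surname: Bianchi before Castillo before Lund.
So Kowalski takes precedence.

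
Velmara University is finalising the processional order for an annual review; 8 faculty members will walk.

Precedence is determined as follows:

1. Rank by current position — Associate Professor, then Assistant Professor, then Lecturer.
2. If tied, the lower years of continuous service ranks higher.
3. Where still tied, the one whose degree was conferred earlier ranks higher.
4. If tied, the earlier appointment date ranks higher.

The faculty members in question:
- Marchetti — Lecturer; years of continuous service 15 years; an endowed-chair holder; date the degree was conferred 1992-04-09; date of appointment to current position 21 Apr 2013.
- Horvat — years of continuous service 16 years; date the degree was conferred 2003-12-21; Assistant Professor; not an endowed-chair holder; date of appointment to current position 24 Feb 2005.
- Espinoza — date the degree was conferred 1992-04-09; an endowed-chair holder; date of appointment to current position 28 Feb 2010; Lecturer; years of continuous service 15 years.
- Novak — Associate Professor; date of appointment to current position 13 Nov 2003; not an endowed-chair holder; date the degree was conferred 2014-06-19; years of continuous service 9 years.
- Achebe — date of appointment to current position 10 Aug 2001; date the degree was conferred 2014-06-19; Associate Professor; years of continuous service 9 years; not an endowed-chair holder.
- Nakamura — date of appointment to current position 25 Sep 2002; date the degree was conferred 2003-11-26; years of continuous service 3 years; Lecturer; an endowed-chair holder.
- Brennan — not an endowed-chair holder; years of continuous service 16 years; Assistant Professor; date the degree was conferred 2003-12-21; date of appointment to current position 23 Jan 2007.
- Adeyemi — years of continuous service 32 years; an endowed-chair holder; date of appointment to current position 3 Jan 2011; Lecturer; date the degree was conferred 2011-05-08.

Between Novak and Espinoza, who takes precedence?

Novak

By current position: Achebe and Novak (Associate Professor); then Horvat and Brennan (Assistant Professor); then Nakamura, Espinoza, Marchetti and Adeyemi (Lecturer).
Achebe and Novak both have years of continuous service 9 years, so the next rule applies.
Achebe and Novak both have date the degree was conferred 2014-06-19, so the next rule applies.
Among Achebe and Novak, by date of appointment to current position (earlier first): Achebe (10 Aug 2001) before Novak (13 Nov 2003).
Horvat and Brennan both have years of continuous service 16 years, so the next rule applies.
Horvat and Brennan both have date the degree was conferred 2003-12-21, so the next rule applies.
Among Horvat and Brennan, by date of appointment to current position (earlier first): Horvat (24 Feb 2005) before Brennan (23 Jan 2007).
Among Nakamura, Espinoza, Marchetti and Adeyemi, by years of continuous service (lower first): Nakamura (3 years) before Espinoza and Marchetti (15 years) before Adeyemi (32 years).
Espinoza and Marchetti both have date the degree was conferred 1992-04-09, so the next rule applies.
Among Espinoza and Marchetti, by date of appointment to current position (earlier first): Espinoza (28 Feb 2010) before Marchetti (21 Apr 2013).
So Novak takes precedence.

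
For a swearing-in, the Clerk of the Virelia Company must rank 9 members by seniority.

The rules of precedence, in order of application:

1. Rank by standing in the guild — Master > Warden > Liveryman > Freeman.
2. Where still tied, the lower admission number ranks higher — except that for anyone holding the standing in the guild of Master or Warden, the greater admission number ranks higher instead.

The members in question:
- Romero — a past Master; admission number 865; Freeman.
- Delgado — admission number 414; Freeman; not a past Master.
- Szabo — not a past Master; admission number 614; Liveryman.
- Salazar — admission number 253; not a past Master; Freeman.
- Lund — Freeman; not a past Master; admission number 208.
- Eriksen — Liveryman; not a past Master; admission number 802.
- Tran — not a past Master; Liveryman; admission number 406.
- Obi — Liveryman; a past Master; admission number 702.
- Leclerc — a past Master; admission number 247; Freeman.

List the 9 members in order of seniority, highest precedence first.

By standing in the guild: Tran, Szabo, Obi and Eriksen (Liveryman); then Lund, Leclerc, Salazar, Delgado and Romero (Freeman).
Among Tran, Szabo, Obi and Eriksen, by admission number (lower first): Tran (406) before Szabo (614) before Obi (702) before Eriksen (802).
Among Lund, Leclerc, Salazar, Delgado and Romero, by admission number (lower first): Lund (208) before Leclerc (247) before Salazar (253) before Delgado (414) before Romero (865).
Full order: Tran, Szabo, Obi, Eriksen, Lund, Leclerc, Salazar, Delgado, Romero.

Tran, Szabo, Obi, Eriksen, Lund, Leclerc, Salazar, Delgado, Romero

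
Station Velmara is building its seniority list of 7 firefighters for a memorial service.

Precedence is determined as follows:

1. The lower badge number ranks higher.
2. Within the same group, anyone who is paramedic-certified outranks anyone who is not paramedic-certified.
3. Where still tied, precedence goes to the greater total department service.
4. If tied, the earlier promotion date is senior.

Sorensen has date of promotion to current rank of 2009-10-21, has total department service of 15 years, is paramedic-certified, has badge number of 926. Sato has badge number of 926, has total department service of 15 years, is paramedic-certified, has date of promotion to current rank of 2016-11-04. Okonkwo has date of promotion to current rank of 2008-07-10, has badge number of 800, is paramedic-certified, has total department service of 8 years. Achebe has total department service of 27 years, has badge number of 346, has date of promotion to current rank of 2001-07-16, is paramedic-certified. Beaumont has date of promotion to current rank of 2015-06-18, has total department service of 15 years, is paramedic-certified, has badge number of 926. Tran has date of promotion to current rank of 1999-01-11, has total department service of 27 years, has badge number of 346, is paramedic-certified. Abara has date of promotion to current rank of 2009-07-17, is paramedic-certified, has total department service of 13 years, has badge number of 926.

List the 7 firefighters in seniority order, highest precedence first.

Tran, Achebe, Okonkwo, Sorensen, Beaumont, Sato, Abara

By badge number (lower first): Tran and Achebe (both 346); then Okonkwo (800); then Sorensen, Beaumont, Sato and Abara (each 926).
Tran and Achebe are each paramedic-certified, so the next rule applies.
Tran and Achebe both have total department service 27 years, so the next rule applies.
Among Tran and Achebe, by date of promotion to current rank (earlier first): Tran (1999-01-11) before Achebe (2001-07-16).
Sorensen, Beaumont, Sato and Abara are each paramedic-certified, so the next rule applies.
Among Sorensen, Beaumont, Sato and Abara, by total department service (higher first): Sorensen, Beaumont and Sato (15 years) before Abara (13 years).
Among Sorensen, Beaumont and Sato, by date of promotion to current rank (earlier first): Sorensen (2009-10-21) before Beaumont (2015-06-18) before Sato (2016-11-04).
Full order: Tran, Achebe, Okonkwo, Sorensen, Beaumont, Sato, Abara.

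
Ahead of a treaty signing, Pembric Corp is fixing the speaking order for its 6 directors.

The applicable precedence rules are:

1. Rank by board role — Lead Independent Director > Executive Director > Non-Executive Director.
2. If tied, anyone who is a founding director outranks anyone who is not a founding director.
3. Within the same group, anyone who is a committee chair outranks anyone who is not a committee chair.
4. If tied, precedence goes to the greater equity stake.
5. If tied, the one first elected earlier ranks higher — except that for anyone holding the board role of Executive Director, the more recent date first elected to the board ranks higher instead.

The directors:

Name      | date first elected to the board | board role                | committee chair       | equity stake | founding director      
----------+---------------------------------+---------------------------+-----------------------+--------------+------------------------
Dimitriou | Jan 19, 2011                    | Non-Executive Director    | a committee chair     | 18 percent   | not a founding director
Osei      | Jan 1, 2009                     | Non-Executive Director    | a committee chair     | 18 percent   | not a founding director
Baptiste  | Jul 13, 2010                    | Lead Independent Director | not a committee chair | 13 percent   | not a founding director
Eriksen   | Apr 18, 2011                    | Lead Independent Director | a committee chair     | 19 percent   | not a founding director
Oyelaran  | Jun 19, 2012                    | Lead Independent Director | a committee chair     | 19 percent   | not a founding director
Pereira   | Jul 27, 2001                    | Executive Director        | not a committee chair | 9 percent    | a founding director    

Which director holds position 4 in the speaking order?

Pereira

By board role: Eriksen, Oyelaran and Baptiste (Lead Independent Director); then Pereira (Executive Director); then Osei and Dimitriou (Non-Executive Director).
Eriksen, Oyelaran and Baptiste are each not a founding director, so the next rule applies.
Among Eriksen, Oyelaran and Baptiste, a committee chair before not a committee chair: Eriksen and Oyelaran (a committee chair) before Baptiste (not a committee chair).
Eriksen and Oyelaran both have equity stake 19 percent, so the next rule applies.
Among Eriksen and Oyelaran, by date first elected to the board (earlier first): Eriksen (Apr 18, 2011) before Oyelaran (Jun 19, 2012).
Osei and Dimitriou are each not a founding director, so the next rule applies.
Osei and Dimitriou are each a committee chair, so the next rule applies.
Osei and Dimitriou both have equity stake 18 percent, so the next rule applies.
Among Osei and Dimitriou, by date first elected to the board (earlier first): Osei (Jan 1, 2009) before Dimitriou (Jan 19, 2011).
Order: Eriksen, Oyelaran, Baptiste, Pereira, Osei, Dimitriou.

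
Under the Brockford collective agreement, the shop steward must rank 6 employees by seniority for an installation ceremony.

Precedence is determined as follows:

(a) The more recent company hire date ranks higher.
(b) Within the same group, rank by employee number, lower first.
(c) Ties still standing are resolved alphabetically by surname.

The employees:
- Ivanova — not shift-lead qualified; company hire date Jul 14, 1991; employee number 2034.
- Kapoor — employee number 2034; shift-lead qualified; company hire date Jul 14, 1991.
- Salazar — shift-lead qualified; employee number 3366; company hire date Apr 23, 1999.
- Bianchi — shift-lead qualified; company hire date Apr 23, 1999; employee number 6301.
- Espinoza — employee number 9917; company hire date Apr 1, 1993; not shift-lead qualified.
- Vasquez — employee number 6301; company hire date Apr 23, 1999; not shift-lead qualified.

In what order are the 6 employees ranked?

By company hire date (later first): Salazar, Bianchi and Vasquez (each Apr 23, 1999); then Espinoza (Apr 1, 1993); then Ivanova and Kapoor (both Jul 14, 1991).
Among Salazar, Bianchi and Vasquez, by employee number (lower first): Salazar (3366) before Bianchi and Vasquez (6301).
Among Bianchi and Vasquez, alphabetically by surname: Bianchi before Vasquez.
Ivanova and Kapoor both have employee number 2034, so the next rule applies.
Among Ivanova and Kapoor, alphabetically by surname: Ivanova before Kapoor.
Full order: Salazar, Bianchi, Vasquez, Espinoza, Ivanova, Kapoor.

Salazar, Bianchi, Vasquez, Espinoza, Ivanova, Kapoor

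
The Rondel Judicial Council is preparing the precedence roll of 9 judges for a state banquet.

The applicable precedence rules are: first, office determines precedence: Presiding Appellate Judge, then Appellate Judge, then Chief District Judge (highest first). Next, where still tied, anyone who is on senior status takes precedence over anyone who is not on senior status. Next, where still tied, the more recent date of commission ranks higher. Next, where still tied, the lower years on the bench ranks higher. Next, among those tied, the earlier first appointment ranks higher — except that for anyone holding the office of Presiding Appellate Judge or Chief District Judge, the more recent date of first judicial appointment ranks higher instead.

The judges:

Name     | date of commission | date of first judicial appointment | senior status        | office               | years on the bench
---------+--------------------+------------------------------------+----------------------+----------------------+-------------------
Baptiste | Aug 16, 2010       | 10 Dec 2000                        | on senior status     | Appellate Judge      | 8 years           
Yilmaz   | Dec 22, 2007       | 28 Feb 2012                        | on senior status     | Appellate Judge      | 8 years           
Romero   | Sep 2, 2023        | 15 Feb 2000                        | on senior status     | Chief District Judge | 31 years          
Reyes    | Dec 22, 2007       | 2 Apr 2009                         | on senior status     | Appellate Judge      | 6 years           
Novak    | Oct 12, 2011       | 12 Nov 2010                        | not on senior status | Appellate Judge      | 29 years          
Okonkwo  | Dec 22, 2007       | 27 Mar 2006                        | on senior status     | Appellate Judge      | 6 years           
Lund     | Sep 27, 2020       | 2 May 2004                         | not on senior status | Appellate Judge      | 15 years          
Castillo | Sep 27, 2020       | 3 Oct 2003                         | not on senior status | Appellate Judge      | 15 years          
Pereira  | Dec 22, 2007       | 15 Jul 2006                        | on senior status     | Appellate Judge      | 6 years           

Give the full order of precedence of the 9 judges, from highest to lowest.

By office: Baptiste, Okonkwo, Pereira, Reyes, Yilmaz, Castillo, Lund and Novak (Appellate Judge); then Romero (Chief District Judge).
Among Baptiste, Okonkwo, Pereira, Reyes, Yilmaz, Castillo, Lund and Novak, on senior status before not on senior status: Baptiste, Okonkwo, Pereira, Reyes and Yilmaz (on senior status) before Castillo, Lund and Novak (not on senior status).
Among Baptiste, Okonkwo, Pereira, Reyes and Yilmaz, by date of commission (later first): Baptiste (Aug 16, 2010) before Okonkwo, Pereira, Reyes and Yilmaz (Dec 22, 2007).
Among Okonkwo, Pereira, Reyes and Yilmaz, by years on the bench (lower first): Okonkwo, Pereira and Reyes (6 years) before Yilmaz (8 years).
Among Okonkwo, Pereira and Reyes, by date of first judicial appointment (earlier first): Okonkwo (27 Mar 2006) before Pereira (15 Jul 2006) before Reyes (2 Apr 2009).
Among Castillo, Lund and Novak, by date of commission (later first): Castillo and Lund (Sep 27, 2020) before Novak (Oct 12, 2011).
Castillo and Lund both have years on the bench 15 years, so the next rule applies.
Among Castillo and Lund, by date of first judicial appointment (earlier first): Castillo (3 Oct 2003) before Lund (2 May 2004).
Full order: Baptiste, Okonkwo, Pereira, Reyes, Yilmaz, Castillo, Lund, Novak, Romero.

Baptiste, Okonkwo, Pereira, Reyes, Yilmaz, Castillo, Lund, Novak, Romero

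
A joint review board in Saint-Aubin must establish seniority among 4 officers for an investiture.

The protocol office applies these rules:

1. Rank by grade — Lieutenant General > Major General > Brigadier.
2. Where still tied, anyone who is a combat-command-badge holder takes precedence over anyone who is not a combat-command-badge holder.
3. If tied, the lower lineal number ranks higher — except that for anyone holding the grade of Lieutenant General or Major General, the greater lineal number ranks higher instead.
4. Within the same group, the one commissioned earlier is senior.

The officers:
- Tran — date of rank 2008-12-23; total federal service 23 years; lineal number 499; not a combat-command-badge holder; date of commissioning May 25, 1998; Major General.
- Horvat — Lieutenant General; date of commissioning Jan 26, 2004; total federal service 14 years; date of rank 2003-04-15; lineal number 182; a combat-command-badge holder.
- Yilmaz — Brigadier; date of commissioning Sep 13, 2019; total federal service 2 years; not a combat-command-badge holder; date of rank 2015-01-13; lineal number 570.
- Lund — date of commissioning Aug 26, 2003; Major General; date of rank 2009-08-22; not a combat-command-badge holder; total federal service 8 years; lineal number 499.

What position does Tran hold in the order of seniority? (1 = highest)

2

By grade: Horvat (Lieutenant General); then Tran and Lund (Major General); then Yilmaz (Brigadier).
Tran and Lund are each not a combat-command-badge holder, so the next rule applies.
Tran and Lund both have lineal number 499, so the next rule applies.
Among Tran and Lund, by date of commissioning (earlier first): Tran (May 25, 1998) before Lund (Aug 26, 2003).
Order: Horvat, Tran, Lund, Yilmaz. So position 2.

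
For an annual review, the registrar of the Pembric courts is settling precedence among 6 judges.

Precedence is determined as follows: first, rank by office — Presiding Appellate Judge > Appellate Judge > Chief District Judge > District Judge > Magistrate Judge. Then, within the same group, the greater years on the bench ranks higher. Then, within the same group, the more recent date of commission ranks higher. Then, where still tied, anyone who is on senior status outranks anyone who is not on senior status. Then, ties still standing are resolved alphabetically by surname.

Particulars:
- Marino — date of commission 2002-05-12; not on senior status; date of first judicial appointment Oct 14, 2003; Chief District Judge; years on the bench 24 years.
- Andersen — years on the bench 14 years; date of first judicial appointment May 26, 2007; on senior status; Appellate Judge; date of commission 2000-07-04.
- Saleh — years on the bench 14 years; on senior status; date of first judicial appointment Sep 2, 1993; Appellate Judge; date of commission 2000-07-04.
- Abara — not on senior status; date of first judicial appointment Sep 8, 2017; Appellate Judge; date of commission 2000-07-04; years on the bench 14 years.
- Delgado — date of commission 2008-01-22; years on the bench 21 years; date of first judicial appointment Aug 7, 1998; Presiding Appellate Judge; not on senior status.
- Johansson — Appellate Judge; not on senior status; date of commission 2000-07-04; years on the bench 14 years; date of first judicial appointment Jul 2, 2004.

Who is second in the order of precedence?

By office: Delgado (Presiding Appellate Judge); then Andersen, Saleh, Abara and Johansson (Appellate Judge); then Marino (Chief District Judge).
Andersen, Saleh, Abara and Johansson all have years on the bench 14 years, so the next rule applies.
Andersen, Saleh, Abara and Johansson all have date of commission 2000-07-04, so the next rule applies.
Among Andersen, Saleh, Abara and Johansson, on senior status before not on senior status: Andersen and Saleh (on senior status) before Abara and Johansson (not on senior status).
Among Andersen and Saleh, alphabetically by surname: Andersen before Saleh.
Among Abara and Johansson, alphabetically by surname: Abara before Johansson.
Order: Delgado, Andersen, Saleh, Abara, Johansson, Marino.

Andersen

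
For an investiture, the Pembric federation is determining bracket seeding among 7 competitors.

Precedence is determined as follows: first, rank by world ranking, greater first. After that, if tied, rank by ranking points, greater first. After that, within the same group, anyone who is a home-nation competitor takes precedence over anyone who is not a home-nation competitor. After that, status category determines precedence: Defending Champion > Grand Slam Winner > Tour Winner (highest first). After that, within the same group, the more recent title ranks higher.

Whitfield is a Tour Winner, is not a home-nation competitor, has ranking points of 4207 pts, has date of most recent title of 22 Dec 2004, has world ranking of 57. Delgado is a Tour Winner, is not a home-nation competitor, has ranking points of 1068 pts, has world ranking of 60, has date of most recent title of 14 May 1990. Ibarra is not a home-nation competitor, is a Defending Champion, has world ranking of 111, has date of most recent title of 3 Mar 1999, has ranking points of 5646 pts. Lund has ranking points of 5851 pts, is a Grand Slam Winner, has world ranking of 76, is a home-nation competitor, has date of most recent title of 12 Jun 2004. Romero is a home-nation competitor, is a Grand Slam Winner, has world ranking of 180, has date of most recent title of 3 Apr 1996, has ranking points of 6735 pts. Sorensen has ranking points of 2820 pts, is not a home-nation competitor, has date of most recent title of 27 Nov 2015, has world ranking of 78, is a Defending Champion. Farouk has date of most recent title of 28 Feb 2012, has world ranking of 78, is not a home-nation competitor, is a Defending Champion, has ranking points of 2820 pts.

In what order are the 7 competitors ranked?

Romero, Ibarra, Sorensen, Farouk, Lund, Delgado, Whitfield

By world ranking (higher first): Romero (180); then Ibarra (111); then Sorensen and Farouk (both 78); then Lund (76); then Delgado (60); then Whitfield (57).
Sorensen and Farouk both have ranking points 2820 pts, so the next rule applies.
Sorensen and Farouk are each not a home-nation competitor, so the next rule applies.
Sorensen and Farouk are each Defending Champion, so the next rule applies.
Among Sorensen and Farouk, by date of most recent title (later first): Sorensen (27 Nov 2015) before Farouk (28 Feb 2012).
Full order: Romero, Ibarra, Sorensen, Farouk, Lund, Delgado, Whitfield.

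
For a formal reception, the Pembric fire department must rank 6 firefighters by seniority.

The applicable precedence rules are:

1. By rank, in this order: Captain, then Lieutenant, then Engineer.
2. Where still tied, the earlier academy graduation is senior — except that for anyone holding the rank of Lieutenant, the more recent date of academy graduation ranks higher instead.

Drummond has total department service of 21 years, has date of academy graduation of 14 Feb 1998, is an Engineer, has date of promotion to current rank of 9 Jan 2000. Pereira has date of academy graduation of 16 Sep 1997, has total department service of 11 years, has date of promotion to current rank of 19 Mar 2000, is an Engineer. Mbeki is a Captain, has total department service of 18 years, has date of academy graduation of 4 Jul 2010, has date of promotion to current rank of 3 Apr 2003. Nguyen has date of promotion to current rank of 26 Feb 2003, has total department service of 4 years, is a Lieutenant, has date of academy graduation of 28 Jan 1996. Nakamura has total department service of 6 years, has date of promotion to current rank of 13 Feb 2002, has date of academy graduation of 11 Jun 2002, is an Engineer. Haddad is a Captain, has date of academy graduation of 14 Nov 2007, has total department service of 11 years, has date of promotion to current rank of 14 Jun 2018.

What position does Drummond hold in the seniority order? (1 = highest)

By rank: Haddad and Mbeki (Captain); then Nguyen (Lieutenant); then Pereira, Drummond and Nakamura (Engineer).
Among Haddad and Mbeki, by date of academy graduation (earlier first): Haddad (14 Nov 2007) before Mbeki (4 Jul 2010).
Among Pereira, Drummond and Nakamura, by date of academy graduation (earlier first): Pereira (16 Sep 1997) before Drummond (14 Feb 1998) before Nakamura (11 Jun 2002).
Order: Haddad, Mbeki, Nguyen, Pereira, Drummond, Nakamura. So position 5.

5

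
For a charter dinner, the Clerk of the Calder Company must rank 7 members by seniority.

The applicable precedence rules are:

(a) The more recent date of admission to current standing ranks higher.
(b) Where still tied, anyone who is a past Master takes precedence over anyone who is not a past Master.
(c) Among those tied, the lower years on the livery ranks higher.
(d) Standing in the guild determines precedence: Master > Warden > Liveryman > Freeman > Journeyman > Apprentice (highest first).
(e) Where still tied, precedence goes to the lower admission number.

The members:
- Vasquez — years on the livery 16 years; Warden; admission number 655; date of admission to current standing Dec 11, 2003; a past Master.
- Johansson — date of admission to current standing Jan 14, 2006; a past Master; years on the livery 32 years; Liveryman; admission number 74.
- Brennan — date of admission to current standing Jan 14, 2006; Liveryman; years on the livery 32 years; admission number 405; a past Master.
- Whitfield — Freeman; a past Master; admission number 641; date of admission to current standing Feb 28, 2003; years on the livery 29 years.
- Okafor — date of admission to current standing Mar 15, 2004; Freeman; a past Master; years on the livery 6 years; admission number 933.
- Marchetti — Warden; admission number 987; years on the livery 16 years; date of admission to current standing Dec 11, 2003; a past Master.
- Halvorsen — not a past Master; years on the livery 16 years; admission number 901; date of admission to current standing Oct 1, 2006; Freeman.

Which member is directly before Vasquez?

Okafor

By date of admission to current standing (later first): Halvorsen (Oct 1, 2006); then Johansson and Brennan (both Jan 14, 2006); then Okafor (Mar 15, 2004); then Vasquez and Marchetti (both Dec 11, 2003); then Whitfield (Feb 28, 2003).
Johansson and Brennan are each a past Master, so the next rule applies.
Johansson and Brennan both have years on the livery 32 years, so the next rule applies.
Johansson and Brennan are each Liveryman, so the next rule applies.
Among Johansson and Brennan, by admission number (lower first): Johansson (74) before Brennan (405).
Vasquez and Marchetti are each a past Master, so the next rule applies.
Vasquez and Marchetti both have years on the livery 16 years, so the next rule applies.
Vasquez and Marchetti are each Warden, so the next rule applies.
Among Vasquez and Marchetti, by admission number (lower first): Vasquez (655) before Marchetti (987).
Order: Halvorsen, Johansson, Brennan, Okafor, Vasquez, Marchetti, Whitfield.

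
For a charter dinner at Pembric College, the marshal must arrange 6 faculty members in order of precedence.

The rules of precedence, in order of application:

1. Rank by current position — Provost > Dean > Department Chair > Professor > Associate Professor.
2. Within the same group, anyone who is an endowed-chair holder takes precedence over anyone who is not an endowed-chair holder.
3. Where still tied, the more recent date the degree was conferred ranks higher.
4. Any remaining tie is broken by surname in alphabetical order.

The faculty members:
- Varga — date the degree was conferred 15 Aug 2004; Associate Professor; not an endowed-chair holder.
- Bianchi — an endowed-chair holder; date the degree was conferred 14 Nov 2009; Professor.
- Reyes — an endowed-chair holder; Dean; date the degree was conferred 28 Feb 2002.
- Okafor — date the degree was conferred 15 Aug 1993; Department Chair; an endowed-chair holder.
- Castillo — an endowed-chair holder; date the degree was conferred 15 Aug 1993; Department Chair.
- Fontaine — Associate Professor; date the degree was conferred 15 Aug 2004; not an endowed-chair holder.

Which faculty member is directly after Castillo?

By current position: Reyes (Dean); then Castillo and Okafor (Department Chair); then Bianchi (Professor); then Fontaine and Varga (Associate Professor).
Castillo and Okafor are each an endowed-chair holder, so the next rule applies.
Castillo and Okafor both have date the degree was conferred 15 Aug 1993, so the next rule applies.
Among Castillo and Okafor, alphabetically by surname: Castillo before Okafor.
Fontaine and Varga are each not an endowed-chair holder, so the next rule applies.
Fontaine and Varga both have date the degree was conferred 15 Aug 2004, so the next rule applies.
Among Fontaine and Varga, alphabetically by surname: Fontaine before Varga.
Order: Reyes, Castillo, Okafor, Bianchi, Fontaine, Varga.

Okafor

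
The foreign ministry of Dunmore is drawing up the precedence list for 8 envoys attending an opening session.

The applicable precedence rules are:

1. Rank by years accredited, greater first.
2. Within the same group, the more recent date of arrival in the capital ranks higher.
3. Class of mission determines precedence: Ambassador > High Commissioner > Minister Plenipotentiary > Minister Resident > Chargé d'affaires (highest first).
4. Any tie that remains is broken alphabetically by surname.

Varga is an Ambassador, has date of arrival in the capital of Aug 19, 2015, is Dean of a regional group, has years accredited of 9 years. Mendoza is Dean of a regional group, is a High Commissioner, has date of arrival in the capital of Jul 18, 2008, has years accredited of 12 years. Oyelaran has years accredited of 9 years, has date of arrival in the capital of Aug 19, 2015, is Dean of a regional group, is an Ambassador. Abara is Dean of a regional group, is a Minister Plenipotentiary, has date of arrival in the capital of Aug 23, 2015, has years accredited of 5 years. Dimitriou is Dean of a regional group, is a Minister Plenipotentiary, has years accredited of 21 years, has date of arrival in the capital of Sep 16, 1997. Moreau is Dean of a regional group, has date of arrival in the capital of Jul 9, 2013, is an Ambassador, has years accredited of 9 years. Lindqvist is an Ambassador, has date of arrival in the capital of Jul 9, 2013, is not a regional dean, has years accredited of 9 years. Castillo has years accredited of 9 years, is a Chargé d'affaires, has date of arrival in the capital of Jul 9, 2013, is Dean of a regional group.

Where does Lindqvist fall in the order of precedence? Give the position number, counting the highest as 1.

By years accredited (higher first): Dimitriou (21 years); then Mendoza (12 years); then Oyelaran, Varga, Lindqvist, Moreau and Castillo (each 9 years); then Abara (5 years).
Among Oyelaran, Varga, Lindqvist, Moreau and Castillo, by date of arrival in the capital (later first): Oyelaran and Varga (Aug 19, 2015) before Lindqvist, Moreau and Castillo (Jul 9, 2013).
Oyelaran and Varga are each Ambassador, so the next rule applies.
Among Oyelaran and Varga, alphabetically by surname: Oyelaran before Varga.
Among Lindqvist, Moreau and Castillo, by class of mission: Lindqvist and Moreau (Ambassador) before Castillo (Chargé d'affaires).
Among Lindqvist and Moreau, alphabetically by surname: Lindqvist before Moreau.
Order: Dimitriou, Mendoza, Oyelaran, Varga, Lindqvist, Moreau, Castillo, Abara. So position 5.

5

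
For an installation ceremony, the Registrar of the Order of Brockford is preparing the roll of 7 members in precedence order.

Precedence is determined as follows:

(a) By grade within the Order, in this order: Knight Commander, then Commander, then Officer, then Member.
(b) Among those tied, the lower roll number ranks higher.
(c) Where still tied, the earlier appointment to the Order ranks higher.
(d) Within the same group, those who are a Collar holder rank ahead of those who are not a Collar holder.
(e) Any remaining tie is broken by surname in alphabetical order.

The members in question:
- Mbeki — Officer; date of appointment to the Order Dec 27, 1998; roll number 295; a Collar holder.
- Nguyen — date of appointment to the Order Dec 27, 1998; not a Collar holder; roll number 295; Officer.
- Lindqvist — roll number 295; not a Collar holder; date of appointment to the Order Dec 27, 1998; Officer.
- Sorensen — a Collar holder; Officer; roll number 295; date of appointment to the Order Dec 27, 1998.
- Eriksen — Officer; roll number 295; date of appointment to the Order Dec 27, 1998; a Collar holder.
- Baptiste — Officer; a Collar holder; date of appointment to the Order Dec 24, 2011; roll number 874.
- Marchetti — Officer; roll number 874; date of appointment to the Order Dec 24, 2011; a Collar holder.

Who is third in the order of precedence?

By grade within the Order: Eriksen, Mbeki, Sorensen, Lindqvist, Nguyen, Baptiste and Marchetti (Officer).
Among Eriksen, Mbeki, Sorensen, Lindqvist, Nguyen, Baptiste and Marchetti, by roll number (lower first): Eriksen, Mbeki, Sorensen, Lindqvist and Nguyen (295) before Baptiste and Marchetti (874).
Eriksen, Mbeki, Sorensen, Lindqvist and Nguyen all have date of appointment to the Order Dec 27, 1998, so the next rule applies.
Among Eriksen, Mbeki, Sorensen, Lindqvist and Nguyen, a Collar holder before not a Collar holder: Eriksen, Mbeki and Sorensen (a Collar holder) before Lindqvist and Nguyen (not a Collar holder).
Among Eriksen, Mbeki and Sorensen, alphabetically by surname: Eriksen before Mbeki before Sorensen.
Among Lindqvist and Nguyen, alphabetically by surname: Lindqvist before Nguyen.
Baptiste and Marchetti both have date of appointment to the Order Dec 24, 2011, so the next rule applies.
Baptiste and Marchetti are each a Collar holder, so the next rule applies.
Among Baptiste and Marchetti, alphabetically by surname: Baptiste before Marchetti.
Order: Eriksen, Mbeki, Sorensen, Lindqvist, Nguyen, Baptiste, Marchetti.

Sorensen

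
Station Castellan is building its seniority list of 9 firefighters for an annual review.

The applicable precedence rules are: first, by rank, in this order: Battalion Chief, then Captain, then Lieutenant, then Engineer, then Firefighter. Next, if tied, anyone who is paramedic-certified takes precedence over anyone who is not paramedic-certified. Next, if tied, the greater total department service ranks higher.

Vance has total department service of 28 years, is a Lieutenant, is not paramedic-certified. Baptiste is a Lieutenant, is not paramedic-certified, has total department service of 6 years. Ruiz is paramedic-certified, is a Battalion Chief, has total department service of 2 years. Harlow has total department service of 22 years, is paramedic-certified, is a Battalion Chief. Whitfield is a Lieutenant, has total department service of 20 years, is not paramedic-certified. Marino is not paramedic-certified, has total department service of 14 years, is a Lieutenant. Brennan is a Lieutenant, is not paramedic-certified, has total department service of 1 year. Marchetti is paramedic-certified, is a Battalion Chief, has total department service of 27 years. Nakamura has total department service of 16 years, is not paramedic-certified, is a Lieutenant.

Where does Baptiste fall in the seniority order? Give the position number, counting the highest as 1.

8

By rank: Marchetti, Harlow and Ruiz (Battalion Chief); then Vance, Whitfield, Nakamura, Marino, Baptiste and Brennan (Lieutenant).
Marchetti, Harlow and Ruiz are each paramedic-certified, so the next rule applies.
Among Marchetti, Harlow and Ruiz, by total department service (higher first): Marchetti (27 years) before Harlow (22 years) before Ruiz (2 years).
Vance, Whitfield, Nakamura, Marino, Baptiste and Brennan are each not paramedic-certified, so the next rule applies.
Among Vance, Whitfield, Nakamura, Marino, Baptiste and Brennan, by total department service (higher first): Vance (28 years) before Whitfield (20 years) before Nakamura (16 years) before Marino (14 years) before Baptiste (6 years) before Brennan (1 year).
Order: Marchetti, Harlow, Ruiz, Vance, Whitfield, Nakamura, Marino, Baptiste, Brennan. So position 8.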